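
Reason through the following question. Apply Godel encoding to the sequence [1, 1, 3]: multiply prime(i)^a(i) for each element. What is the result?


Encode each element as an exponent of the corresponding prime:
  2^1 = 2
  3^1 = 3
  5^3 = 125
Product = 2 * 3 * 125 = 750

750


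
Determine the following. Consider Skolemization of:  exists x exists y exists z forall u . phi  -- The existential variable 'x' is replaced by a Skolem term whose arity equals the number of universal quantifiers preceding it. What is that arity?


Quantifier prefix: exists x exists y exists z forall u
'x' is existentially quantified at position 1.
No universal quantifiers precede it.
Skolem function arity = 0 (a Skolem constant)

0


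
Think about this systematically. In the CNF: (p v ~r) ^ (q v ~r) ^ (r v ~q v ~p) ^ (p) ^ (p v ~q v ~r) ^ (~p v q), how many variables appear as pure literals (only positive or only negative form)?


Check each variable for pure literal status:
p: mixed (not pure)
q: mixed (not pure)
r: mixed (not pure)
Pure literal count = 0

0


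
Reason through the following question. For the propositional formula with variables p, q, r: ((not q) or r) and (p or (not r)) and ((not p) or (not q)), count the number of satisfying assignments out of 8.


Evaluate all 8 assignments for p, q, r:
p=0, q=0, r=0: 1
p=0, q=0, r=1: 0
p=0, q=1, r=0: 0
p=0, q=1, r=1: 0
p=1, q=0, r=0: 1
p=1, q=0, r=1: 1
p=1, q=1, r=0: 0
p=1, q=1, r=1: 0
Satisfying count = 3

3


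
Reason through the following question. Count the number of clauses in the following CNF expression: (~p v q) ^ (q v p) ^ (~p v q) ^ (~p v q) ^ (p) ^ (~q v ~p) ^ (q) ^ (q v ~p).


A CNF formula is a conjunction of clauses.
Clauses are separated by ^.
Counting the conjuncts: 8 clauses.

8


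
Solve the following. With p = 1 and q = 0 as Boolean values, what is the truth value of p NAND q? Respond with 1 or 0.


p = 1, q = 0
Operation: p NAND q
Evaluate: 1 NAND 0 = 1

1


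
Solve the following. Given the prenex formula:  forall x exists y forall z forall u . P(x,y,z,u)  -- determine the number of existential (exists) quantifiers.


Quantifier prefix: forall x exists y forall z forall u
Mark each quantifier type:
  U E U U
Universal count = 3, Existential count = 1
Asked for existential (exists) quantifiers: 1

1


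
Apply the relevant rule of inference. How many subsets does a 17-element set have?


The power set of a set with n elements has 2^n elements.
|P(S)| = 2^17 = 131072

131072


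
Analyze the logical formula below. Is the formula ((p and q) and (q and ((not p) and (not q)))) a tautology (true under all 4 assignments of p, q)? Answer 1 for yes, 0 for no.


Check all 4 assignments:
p=0, q=0: 0
p=0, q=1: 0
p=1, q=0: 0
p=1, q=1: 0
Satisfying count = 0/4.
Tautology iff count = 4: no.

0


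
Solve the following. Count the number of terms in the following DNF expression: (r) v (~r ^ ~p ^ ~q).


A DNF formula is a disjunction of terms (conjunctions).
Terms are separated by v.
Counting the disjuncts: 2 terms.

2


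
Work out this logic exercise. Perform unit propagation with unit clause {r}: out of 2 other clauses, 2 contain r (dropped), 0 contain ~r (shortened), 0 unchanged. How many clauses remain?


Satisfied (removed): 2
Shortened (remain): 0
Unchanged (remain): 0
Remaining = 0 + 0 = 0

0


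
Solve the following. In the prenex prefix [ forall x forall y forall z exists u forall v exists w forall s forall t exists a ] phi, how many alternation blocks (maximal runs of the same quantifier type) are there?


Quantifier-type sequence: A A A E A E A A E  (A=forall, E=exists)
Group into maximal same-type runs:
  Ax3 | Ex1 | Ax1 | Ex1 | Ax2 | Ex1
Number of blocks = 6

6


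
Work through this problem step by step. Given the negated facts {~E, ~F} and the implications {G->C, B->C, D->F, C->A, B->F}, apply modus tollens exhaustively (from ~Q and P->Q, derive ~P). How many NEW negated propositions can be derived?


Initial negated facts: {~E, ~F}
Apply modus tollens to closure:
  ~F and D->F  =>  ~D
  ~F and B->F  =>  ~B
Final negated: {~B, ~D, ~E, ~F}
New negations: {~B, ~D}
Count = 2

2


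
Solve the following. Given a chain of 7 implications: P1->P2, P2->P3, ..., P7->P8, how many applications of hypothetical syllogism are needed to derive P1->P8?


With 7 implications in a chain connecting 8 propositions:
P1->P2, P2->P3, ..., P7->P8
Steps needed = (number of implications) - 1 = 7 - 1 = 6

6


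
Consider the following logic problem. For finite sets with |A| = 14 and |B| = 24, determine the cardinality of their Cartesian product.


The Cartesian product A x B contains all ordered pairs (a, b).
|A x B| = |A| * |B| = 14 * 24 = 336

336


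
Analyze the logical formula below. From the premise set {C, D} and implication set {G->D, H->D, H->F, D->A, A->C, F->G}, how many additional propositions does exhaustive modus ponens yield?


Initial facts: {C, D}
Apply modus ponens to closure:
  D and D->A  =>  A
Final known: {A, C, D}
New propositions: {A}
Count = 1

1


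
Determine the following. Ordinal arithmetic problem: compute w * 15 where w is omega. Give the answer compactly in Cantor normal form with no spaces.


Compute w * 15.
Ordinal * is associative and left-distributive over +, but NOT commutative; for finite n>1, n*w = w but w*n stays w*n.
w * 15 means 15 copies of w concatenated: w*15.
Result = w*15

w*15


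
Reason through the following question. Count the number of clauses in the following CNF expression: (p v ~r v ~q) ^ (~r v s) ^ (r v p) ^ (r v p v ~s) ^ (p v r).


A CNF formula is a conjunction of clauses.
Clauses are separated by ^.
Counting the conjuncts: 5 clauses.

5


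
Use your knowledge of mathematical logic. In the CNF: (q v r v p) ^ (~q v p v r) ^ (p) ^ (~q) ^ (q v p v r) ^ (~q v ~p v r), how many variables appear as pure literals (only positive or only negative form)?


Check each variable for pure literal status:
p: mixed (not pure)
q: mixed (not pure)
r: pure positive
Pure literal count = 1

1


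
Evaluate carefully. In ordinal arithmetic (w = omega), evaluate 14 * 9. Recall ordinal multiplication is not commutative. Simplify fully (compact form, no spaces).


Compute 14 * 9.
Ordinal * is associative and left-distributive over +, but NOT commutative; for finite n>1, n*w = w but w*n stays w*n.
Both finite; ordinal * agrees with natural *: 14 * 9 = 126.
Result = 126

126


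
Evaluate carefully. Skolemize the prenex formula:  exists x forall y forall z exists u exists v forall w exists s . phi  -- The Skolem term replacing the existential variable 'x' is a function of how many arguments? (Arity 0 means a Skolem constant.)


Quantifier prefix: exists x forall y forall z exists u exists v forall w exists s
'x' is existentially quantified at position 1.
No universal quantifiers precede it.
Skolem function arity = 0 (a Skolem constant)

0


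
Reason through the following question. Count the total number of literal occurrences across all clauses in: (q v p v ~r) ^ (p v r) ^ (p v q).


Counting literals in each clause:
Clause 1: 3 literal(s)
Clause 2: 2 literal(s)
Clause 3: 2 literal(s)
Total = 7

7


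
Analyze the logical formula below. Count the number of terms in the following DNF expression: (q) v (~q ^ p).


A DNF formula is a disjunction of terms (conjunctions).
Terms are separated by v.
Counting the disjuncts: 2 terms.

2


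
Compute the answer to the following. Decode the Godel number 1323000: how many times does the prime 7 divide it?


Factorize 1323000 by dividing by 7 repeatedly.
Division steps: 7 divides 1323000 exactly 2 time(s).
Exponent of 7 = 2

2


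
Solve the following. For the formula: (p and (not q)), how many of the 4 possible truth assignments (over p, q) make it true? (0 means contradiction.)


Check all 4 assignments:
p=0, q=0: 0
p=0, q=1: 0
p=1, q=0: 1
p=1, q=1: 0
Count of True = 1

1


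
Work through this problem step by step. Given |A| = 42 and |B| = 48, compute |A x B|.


The Cartesian product A x B contains all ordered pairs (a, b).
|A x B| = |A| * |B| = 42 * 48 = 2016

2016


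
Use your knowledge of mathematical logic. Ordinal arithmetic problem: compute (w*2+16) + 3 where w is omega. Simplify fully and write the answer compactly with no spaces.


Compute (w*2+16) + 3.
Ordinal + is associative but NOT commutative; for finite n>0, n + w = w but w + n stays w+n.
By associativity: (w*2+16) + 3 = w*2 + (16+3) = w*2+19.
Result = w*2+19

w*2+19


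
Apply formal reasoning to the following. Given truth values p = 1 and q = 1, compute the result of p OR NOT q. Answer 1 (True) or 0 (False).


p = 1, q = 1
Operation: p OR NOT q
Evaluate: 1 OR NOT 1 = 1

1


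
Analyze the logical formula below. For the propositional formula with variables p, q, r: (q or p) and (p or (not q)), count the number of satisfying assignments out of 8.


Evaluate all 8 assignments for p, q, r:
p=0, q=0, r=0: 0
p=0, q=0, r=1: 0
p=0, q=1, r=0: 0
p=0, q=1, r=1: 0
p=1, q=0, r=0: 1
p=1, q=0, r=1: 1
p=1, q=1, r=0: 1
p=1, q=1, r=1: 1
Satisfying count = 4

4


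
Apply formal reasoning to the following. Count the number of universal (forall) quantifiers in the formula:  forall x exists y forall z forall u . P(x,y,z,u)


Quantifier prefix: forall x exists y forall z forall u
Mark each quantifier type:
  U E U U
Universal count = 3, Existential count = 1
Asked for universal (forall) quantifiers: 3

3


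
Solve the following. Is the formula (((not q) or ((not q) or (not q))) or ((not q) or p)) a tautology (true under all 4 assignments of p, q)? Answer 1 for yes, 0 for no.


Check all 4 assignments:
p=0, q=0: 1
p=0, q=1: 0
p=1, q=0: 1
p=1, q=1: 1
Satisfying count = 3/4.
Tautology iff count = 4: no.

0


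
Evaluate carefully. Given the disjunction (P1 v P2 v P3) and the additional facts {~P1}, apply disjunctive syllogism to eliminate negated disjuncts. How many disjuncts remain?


Original disjuncts (3): P1, P2, P3
Negated (eliminate): ~P1
Remaining disjuncts: P2, P3
Count = 3 - 1 = 2

2


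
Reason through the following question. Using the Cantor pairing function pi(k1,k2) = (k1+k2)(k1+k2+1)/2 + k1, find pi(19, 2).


k1 + k2 = 21
(k1+k2)(k1+k2+1)/2 = 21 * 22 / 2 = 231
pi = 231 + 19 = 250

250


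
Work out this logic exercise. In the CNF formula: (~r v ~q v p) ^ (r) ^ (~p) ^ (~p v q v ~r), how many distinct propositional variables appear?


Identify each variable that appears in the formula.
Variables found: p, q, r
Count = 3

3


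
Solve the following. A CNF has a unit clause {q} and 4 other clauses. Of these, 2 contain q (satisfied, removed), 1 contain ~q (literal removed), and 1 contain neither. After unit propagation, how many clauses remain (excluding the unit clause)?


Satisfied (removed): 2
Shortened (remain): 1
Unchanged (remain): 1
Remaining = 1 + 1 = 2

2


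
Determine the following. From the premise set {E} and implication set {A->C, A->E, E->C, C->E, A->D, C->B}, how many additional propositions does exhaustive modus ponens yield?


Initial facts: {E}
Apply modus ponens to closure:
  E and E->C  =>  C
  C and C->B  =>  B
Final known: {B, C, E}
New propositions: {B, C}
Count = 2

2


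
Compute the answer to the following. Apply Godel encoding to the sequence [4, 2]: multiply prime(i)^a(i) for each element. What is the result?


Encode each element as an exponent of the corresponding prime:
  2^4 = 16
  3^2 = 9
Product = 16 * 9 = 144

144


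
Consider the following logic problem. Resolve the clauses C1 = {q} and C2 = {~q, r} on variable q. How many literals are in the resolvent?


Remove q from C1 and ~q from C2.
C1 remainder: {}
C2 remainder: {r}
Union (resolvent): {r}
Resolvent has 1 literal(s).

1


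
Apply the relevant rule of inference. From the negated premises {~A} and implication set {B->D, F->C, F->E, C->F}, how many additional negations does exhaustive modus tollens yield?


Initial negated facts: {~A}
Apply modus tollens to closure:
  (no implication fires)
Final negated: {~A}
New negations: {(none)}
Count = 0

0


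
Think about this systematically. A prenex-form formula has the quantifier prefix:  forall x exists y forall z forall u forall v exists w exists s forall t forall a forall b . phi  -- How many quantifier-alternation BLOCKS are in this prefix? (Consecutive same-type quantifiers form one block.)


Quantifier-type sequence: A E A A A E E A A A  (A=forall, E=exists)
Group into maximal same-type runs:
  Ax1 | Ex1 | Ax3 | Ex2 | Ax3
Number of blocks = 5

5


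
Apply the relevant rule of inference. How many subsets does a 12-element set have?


The power set of a set with n elements has 2^n elements.
|P(S)| = 2^12 = 4096

4096


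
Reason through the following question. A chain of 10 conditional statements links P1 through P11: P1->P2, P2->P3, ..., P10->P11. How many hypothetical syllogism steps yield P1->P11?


With 10 implications in a chain connecting 11 propositions:
P1->P2, P2->P3, ..., P10->P11
Steps needed = (number of implications) - 1 = 10 - 1 = 9

9


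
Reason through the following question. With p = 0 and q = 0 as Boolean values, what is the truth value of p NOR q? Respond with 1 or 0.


p = 0, q = 0
Operation: p NOR q
Evaluate: 0 NOR 0 = 1

1


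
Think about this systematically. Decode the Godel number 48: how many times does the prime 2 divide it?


Factorize 48 by dividing by 2 repeatedly.
Division steps: 2 divides 48 exactly 4 time(s).
Exponent of 2 = 4

4


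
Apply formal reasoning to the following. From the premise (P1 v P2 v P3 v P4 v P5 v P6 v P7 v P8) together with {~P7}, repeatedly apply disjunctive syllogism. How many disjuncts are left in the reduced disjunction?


Original disjuncts (8): P1, P2, P3, P4, P5, P6, P7, P8
Negated (eliminate): ~P7
Remaining disjuncts: P1, P2, P3, P4, P5, P6, P8
Count = 8 - 1 = 7

7


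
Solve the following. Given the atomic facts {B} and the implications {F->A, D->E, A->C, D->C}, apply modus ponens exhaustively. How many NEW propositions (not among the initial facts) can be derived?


Initial facts: {B}
Apply modus ponens to closure:
  (no implication fires)
Final known: {B}
New propositions: {(none)}
Count = 0

0


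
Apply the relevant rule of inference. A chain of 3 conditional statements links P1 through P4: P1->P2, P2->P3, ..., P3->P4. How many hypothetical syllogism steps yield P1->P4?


With 3 implications in a chain connecting 4 propositions:
P1->P2, P2->P3, ..., P3->P4
Steps needed = (number of implications) - 1 = 3 - 1 = 2

2


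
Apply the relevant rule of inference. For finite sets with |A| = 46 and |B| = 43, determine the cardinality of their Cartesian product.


The Cartesian product A x B contains all ordered pairs (a, b).
|A x B| = |A| * |B| = 46 * 43 = 1978

1978


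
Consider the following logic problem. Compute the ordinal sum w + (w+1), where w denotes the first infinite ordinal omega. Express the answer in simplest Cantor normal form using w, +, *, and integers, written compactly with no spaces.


Compute w + (w+1).
Ordinal + is associative but NOT commutative; for finite n>0, n + w = w but w + n stays w+n.
w + (w+1) = (w+w) + 1 = w*2+1.
Result = w*2+1

w*2+1


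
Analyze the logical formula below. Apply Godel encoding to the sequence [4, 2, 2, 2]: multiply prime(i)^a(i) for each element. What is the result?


Encode each element as an exponent of the corresponding prime:
  2^4 = 16
  3^2 = 9
  5^2 = 25
  7^2 = 49
Product = 16 * 9 * 25 * 49 = 176400

176400


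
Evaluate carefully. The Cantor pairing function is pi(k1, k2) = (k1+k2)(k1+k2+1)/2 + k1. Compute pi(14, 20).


k1 + k2 = 34
(k1+k2)(k1+k2+1)/2 = 34 * 35 / 2 = 595
pi = 595 + 14 = 609

609


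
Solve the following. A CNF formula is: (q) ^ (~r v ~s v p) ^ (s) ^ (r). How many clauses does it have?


A CNF formula is a conjunction of clauses.
Clauses are separated by ^.
Counting the conjuncts: 4 clauses.

4


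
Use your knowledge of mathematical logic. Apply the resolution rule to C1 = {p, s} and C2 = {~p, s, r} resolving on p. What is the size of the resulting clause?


Remove p from C1 and ~p from C2.
C1 remainder: {s}
C2 remainder: {s, r}
Union (resolvent): {r, s}
Resolvent has 2 literal(s).

2


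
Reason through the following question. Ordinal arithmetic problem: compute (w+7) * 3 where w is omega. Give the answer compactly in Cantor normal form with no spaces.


Compute (w+7) * 3.
Ordinal * is associative and left-distributive over +, but NOT commutative; for finite n>1, n*w = w but w*n stays w*n.
(w+7) * 3 = (w+7) repeated 3 times. Each intermediate +7 is absorbed by the following w; only the last survives: w*3+7.
Result = w*3+7

w*3+7


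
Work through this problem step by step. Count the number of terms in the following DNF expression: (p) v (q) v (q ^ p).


A DNF formula is a disjunction of terms (conjunctions).
Terms are separated by v.
Counting the disjuncts: 3 terms.

3


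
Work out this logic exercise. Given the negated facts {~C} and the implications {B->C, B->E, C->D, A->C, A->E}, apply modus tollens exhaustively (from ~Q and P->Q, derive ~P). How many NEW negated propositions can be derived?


Initial negated facts: {~C}
Apply modus tollens to closure:
  ~C and B->C  =>  ~B
  ~C and A->C  =>  ~A
Final negated: {~A, ~B, ~C}
New negations: {~A, ~B}
Count = 2

2


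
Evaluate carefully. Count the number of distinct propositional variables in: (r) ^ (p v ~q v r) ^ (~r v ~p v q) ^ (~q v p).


Identify each variable that appears in the formula.
Variables found: p, q, r
Count = 3

3


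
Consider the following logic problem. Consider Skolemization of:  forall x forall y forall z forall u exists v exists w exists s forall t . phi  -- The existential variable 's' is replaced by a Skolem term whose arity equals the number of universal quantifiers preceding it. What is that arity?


Quantifier prefix: forall x forall y forall z forall u exists v exists w exists s forall t
's' is existentially quantified at position 7.
Universal variables preceding it: x, y, z, u
Skolem function arity = 4

4


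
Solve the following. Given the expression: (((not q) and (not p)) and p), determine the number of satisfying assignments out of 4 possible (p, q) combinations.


Check all 4 assignments:
p=0, q=0: 0
p=0, q=1: 0
p=1, q=0: 0
p=1, q=1: 0
Count of True = 0

0


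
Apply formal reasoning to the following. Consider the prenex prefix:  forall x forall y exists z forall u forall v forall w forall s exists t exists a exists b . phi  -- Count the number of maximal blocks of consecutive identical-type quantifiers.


Quantifier-type sequence: A A E A A A A E E E  (A=forall, E=exists)
Group into maximal same-type runs:
  Ax2 | Ex1 | Ax4 | Ex3
Number of blocks = 4

4


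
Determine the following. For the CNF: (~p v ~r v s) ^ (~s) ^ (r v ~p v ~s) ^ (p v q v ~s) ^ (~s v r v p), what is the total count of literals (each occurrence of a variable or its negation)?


Counting literals in each clause:
Clause 1: 3 literal(s)
Clause 2: 1 literal(s)
Clause 3: 3 literal(s)
Clause 4: 3 literal(s)
Clause 5: 3 literal(s)
Total = 13

13


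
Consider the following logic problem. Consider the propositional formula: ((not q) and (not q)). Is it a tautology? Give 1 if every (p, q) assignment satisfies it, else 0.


Check all 4 assignments:
p=0, q=0: 1
p=0, q=1: 0
p=1, q=0: 1
p=1, q=1: 0
Satisfying count = 2/4.
Tautology iff count = 4: no.

0


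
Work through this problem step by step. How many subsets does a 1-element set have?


The power set of a set with n elements has 2^n elements.
|P(S)| = 2^1 = 2

2


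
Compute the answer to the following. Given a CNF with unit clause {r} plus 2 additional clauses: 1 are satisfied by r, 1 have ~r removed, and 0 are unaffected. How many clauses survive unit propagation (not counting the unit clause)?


Satisfied (removed): 1
Shortened (remain): 1
Unchanged (remain): 0
Remaining = 1 + 0 = 1

1


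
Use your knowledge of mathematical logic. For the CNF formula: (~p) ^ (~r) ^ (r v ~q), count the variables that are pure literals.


Check each variable for pure literal status:
p: pure negative
q: pure negative
r: mixed (not pure)
Pure literal count = 2

2


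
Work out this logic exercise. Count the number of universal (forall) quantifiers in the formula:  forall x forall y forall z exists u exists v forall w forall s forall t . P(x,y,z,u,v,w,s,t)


Quantifier prefix: forall x forall y forall z exists u exists v forall w forall s forall t
Mark each quantifier type:
  U U U E E U U U
Universal count = 6, Existential count = 2
Asked for universal (forall) quantifiers: 6

6


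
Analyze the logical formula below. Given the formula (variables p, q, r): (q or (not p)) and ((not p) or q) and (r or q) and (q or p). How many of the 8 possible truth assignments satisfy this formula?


Evaluate all 8 assignments for p, q, r:
p=0, q=0, r=0: 0
p=0, q=0, r=1: 0
p=0, q=1, r=0: 1
p=0, q=1, r=1: 1
p=1, q=0, r=0: 0
p=1, q=0, r=1: 0
p=1, q=1, r=0: 1
p=1, q=1, r=1: 1
Satisfying count = 4

4


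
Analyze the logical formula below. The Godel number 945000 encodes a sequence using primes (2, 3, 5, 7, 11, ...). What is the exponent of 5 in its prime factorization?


Factorize 945000 by dividing by 5 repeatedly.
Division steps: 5 divides 945000 exactly 4 time(s).
Exponent of 5 = 4

4


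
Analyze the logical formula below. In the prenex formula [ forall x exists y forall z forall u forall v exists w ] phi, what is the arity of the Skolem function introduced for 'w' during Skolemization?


Quantifier prefix: forall x exists y forall z forall u forall v exists w
'w' is existentially quantified at position 6.
Universal variables preceding it: x, z, u, v
Skolem function arity = 4

4


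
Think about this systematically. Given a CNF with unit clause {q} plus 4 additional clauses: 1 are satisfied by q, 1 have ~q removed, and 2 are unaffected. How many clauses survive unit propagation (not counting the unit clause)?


Satisfied (removed): 1
Shortened (remain): 1
Unchanged (remain): 2
Remaining = 1 + 2 = 3

3


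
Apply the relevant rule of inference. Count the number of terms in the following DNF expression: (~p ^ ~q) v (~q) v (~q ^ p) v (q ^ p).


A DNF formula is a disjunction of terms (conjunctions).
Terms are separated by v.
Counting the disjuncts: 4 terms.

4


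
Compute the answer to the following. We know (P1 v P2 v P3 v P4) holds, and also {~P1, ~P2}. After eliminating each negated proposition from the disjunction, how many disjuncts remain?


Original disjuncts (4): P1, P2, P3, P4
Negated (eliminate): ~P1, ~P2
Remaining disjuncts: P3, P4
Count = 4 - 2 = 2

2


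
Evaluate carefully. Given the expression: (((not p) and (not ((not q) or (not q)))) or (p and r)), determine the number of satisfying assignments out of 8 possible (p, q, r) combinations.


Check all 8 assignments:
p=0, q=0, r=0: 0
p=0, q=0, r=1: 0
p=0, q=1, r=0: 1
p=0, q=1, r=1: 1
p=1, q=0, r=0: 0
p=1, q=0, r=1: 1
p=1, q=1, r=0: 0
p=1, q=1, r=1: 1
Count of True = 4

4


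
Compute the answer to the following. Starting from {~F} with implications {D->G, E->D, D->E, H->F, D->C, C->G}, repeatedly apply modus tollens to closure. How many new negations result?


Initial negated facts: {~F}
Apply modus tollens to closure:
  ~F and H->F  =>  ~H
Final negated: {~F, ~H}
New negations: {~H}
Count = 1

1


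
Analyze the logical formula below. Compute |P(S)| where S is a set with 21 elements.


The power set of a set with n elements has 2^n elements.
|P(S)| = 2^21 = 2097152

2097152


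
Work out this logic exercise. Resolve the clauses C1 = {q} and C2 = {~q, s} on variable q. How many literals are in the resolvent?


Remove q from C1 and ~q from C2.
C1 remainder: {}
C2 remainder: {s}
Union (resolvent): {s}
Resolvent has 1 literal(s).

1


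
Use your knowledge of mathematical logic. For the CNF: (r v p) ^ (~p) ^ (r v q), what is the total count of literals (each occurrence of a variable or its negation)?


Counting literals in each clause:
Clause 1: 2 literal(s)
Clause 2: 1 literal(s)
Clause 3: 2 literal(s)
Total = 5

5


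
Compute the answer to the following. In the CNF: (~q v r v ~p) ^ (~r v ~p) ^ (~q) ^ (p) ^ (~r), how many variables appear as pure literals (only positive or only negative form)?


Check each variable for pure literal status:
p: mixed (not pure)
q: pure negative
r: mixed (not pure)
Pure literal count = 1

1


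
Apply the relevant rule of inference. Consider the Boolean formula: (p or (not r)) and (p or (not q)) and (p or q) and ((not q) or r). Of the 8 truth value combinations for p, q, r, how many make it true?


Evaluate all 8 assignments for p, q, r:
p=0, q=0, r=0: 0
p=0, q=0, r=1: 0
p=0, q=1, r=0: 0
p=0, q=1, r=1: 0
p=1, q=0, r=0: 1
p=1, q=0, r=1: 1
p=1, q=1, r=0: 0
p=1, q=1, r=1: 1
Satisfying count = 3

3


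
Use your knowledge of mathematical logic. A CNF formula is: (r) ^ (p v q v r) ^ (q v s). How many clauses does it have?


A CNF formula is a conjunction of clauses.
Clauses are separated by ^.
Counting the conjuncts: 3 clauses.

3


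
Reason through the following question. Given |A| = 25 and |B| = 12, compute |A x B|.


The Cartesian product A x B contains all ordered pairs (a, b).
|A x B| = |A| * |B| = 25 * 12 = 300

300


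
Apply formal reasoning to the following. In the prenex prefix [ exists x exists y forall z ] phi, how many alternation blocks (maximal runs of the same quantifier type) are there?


Quantifier-type sequence: E E A  (A=forall, E=exists)
Group into maximal same-type runs:
  Ex2 | Ax1
Number of blocks = 2

2


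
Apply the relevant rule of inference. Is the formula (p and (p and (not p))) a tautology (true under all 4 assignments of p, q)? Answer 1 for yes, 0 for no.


Check all 4 assignments:
p=0, q=0: 0
p=0, q=1: 0
p=1, q=0: 0
p=1, q=1: 0
Satisfying count = 0/4.
Tautology iff count = 4: no.

0


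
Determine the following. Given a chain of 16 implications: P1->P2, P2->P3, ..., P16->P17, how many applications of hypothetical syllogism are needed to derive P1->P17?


With 16 implications in a chain connecting 17 propositions:
P1->P2, P2->P3, ..., P16->P17
Steps needed = (number of implications) - 1 = 16 - 1 = 15

15


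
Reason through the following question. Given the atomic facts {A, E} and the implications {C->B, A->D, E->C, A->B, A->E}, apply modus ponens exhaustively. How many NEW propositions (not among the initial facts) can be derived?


Initial facts: {A, E}
Apply modus ponens to closure:
  A and A->D  =>  D
  E and E->C  =>  C
  A and A->B  =>  B
Final known: {A, B, C, D, E}
New propositions: {B, C, D}
Count = 3

3


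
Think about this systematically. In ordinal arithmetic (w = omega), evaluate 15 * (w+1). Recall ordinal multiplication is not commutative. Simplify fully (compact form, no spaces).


Compute 15 * (w+1).
Ordinal * is associative and left-distributive over +, but NOT commutative; for finite n>1, n*w = w but w*n stays w*n.
By left-distributivity: 15 * (w+1) = 15*w + 15*1 = w + 15 = w+15.
Result = w+15

w+15


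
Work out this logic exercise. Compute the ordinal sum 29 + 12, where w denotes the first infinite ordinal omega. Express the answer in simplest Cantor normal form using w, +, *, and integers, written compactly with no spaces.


Compute 29 + 12.
Ordinal + is associative but NOT commutative; for finite n>0, n + w = w but w + n stays w+n.
Both operands finite; ordinal + agrees with natural +: 29 + 12 = 41.
Result = 41

41


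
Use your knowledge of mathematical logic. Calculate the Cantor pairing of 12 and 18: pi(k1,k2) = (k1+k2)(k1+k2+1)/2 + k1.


k1 + k2 = 30
(k1+k2)(k1+k2+1)/2 = 30 * 31 / 2 = 465
pi = 465 + 12 = 477

477


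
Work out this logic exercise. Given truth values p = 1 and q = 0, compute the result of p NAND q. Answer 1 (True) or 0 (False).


p = 1, q = 0
Operation: p NAND q
Evaluate: 1 NAND 0 = 1

1


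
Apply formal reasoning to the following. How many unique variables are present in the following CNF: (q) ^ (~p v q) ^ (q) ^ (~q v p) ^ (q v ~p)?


Identify each variable that appears in the formula.
Variables found: p, q
Count = 2

2


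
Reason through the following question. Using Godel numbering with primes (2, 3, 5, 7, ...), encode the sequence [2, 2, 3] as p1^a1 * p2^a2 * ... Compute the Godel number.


Encode each element as an exponent of the corresponding prime:
  2^2 = 4
  3^2 = 9
  5^3 = 125
Product = 4 * 9 * 125 = 4500

4500


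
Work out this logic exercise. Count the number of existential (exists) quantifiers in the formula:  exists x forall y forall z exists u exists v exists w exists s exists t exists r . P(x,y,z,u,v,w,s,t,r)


Quantifier prefix: exists x forall y forall z exists u exists v exists w exists s exists t exists r
Mark each quantifier type:
  E U U E E E E E E
Universal count = 2, Existential count = 7
Asked for existential (exists) quantifiers: 7

7


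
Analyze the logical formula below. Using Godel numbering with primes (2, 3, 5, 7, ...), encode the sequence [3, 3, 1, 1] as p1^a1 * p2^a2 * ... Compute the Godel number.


Encode each element as an exponent of the corresponding prime:
  2^3 = 8
  3^3 = 27
  5^1 = 5
  7^1 = 7
Product = 8 * 27 * 5 * 7 = 7560

7560


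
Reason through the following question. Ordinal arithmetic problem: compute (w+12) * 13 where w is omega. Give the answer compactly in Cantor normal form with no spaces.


Compute (w+12) * 13.
Ordinal * is associative and left-distributive over +, but NOT commutative; for finite n>1, n*w = w but w*n stays w*n.
(w+12) * 13 = (w+12) repeated 13 times. Each intermediate +12 is absorbed by the following w; only the last survives: w*13+12.
Result = w*13+12

w*13+12


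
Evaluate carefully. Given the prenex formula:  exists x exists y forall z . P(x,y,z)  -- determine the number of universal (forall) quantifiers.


Quantifier prefix: exists x exists y forall z
Mark each quantifier type:
  E E U
Universal count = 1, Existential count = 2
Asked for universal (forall) quantifiers: 1

1


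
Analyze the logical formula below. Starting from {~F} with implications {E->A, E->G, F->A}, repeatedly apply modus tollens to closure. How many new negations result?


Initial negated facts: {~F}
Apply modus tollens to closure:
  (no implication fires)
Final negated: {~F}
New negations: {(none)}
Count = 0

0


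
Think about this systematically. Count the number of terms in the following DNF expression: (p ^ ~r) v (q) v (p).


A DNF formula is a disjunction of terms (conjunctions).
Terms are separated by v.
Counting the disjuncts: 3 terms.

3


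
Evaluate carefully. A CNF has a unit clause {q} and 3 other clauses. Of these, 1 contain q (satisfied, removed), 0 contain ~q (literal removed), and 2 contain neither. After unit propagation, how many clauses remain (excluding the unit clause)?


Satisfied (removed): 1
Shortened (remain): 0
Unchanged (remain): 2
Remaining = 0 + 2 = 2

2


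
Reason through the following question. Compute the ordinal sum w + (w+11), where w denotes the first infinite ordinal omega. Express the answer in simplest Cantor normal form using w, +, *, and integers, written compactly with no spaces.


Compute w + (w+11).
Ordinal + is associative but NOT commutative; for finite n>0, n + w = w but w + n stays w+n.
w + (w+11) = (w+w) + 11 = w*2+11.
Result = w*2+11

w*2+11


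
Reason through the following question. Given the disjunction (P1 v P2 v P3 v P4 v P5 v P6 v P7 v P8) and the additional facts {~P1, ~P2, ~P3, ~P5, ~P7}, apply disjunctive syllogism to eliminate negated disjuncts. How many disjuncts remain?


Original disjuncts (8): P1, P2, P3, P4, P5, P6, P7, P8
Negated (eliminate): ~P1, ~P2, ~P3, ~P5, ~P7
Remaining disjuncts: P4, P6, P8
Count = 8 - 5 = 3

3


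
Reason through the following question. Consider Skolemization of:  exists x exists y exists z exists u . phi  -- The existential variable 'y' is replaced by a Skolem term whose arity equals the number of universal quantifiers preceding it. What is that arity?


Quantifier prefix: exists x exists y exists z exists u
'y' is existentially quantified at position 2.
No universal quantifiers precede it.
Skolem function arity = 0 (a Skolem constant)

0


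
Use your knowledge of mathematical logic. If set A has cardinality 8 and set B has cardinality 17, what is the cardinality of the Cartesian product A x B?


The Cartesian product A x B contains all ordered pairs (a, b).
|A x B| = |A| * |B| = 8 * 17 = 136

136


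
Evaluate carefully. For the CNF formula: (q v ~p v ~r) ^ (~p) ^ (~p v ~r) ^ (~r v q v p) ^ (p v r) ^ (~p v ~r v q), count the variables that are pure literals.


Check each variable for pure literal status:
p: mixed (not pure)
q: pure positive
r: mixed (not pure)
Pure literal count = 1

1


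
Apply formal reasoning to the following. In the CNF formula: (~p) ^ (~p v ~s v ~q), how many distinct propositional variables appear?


Identify each variable that appears in the formula.
Variables found: p, q, s
Count = 3

3


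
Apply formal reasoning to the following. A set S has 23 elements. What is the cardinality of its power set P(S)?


The power set of a set with n elements has 2^n elements.
|P(S)| = 2^23 = 8388608

8388608


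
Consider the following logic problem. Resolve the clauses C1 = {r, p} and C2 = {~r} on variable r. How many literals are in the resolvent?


Remove r from C1 and ~r from C2.
C1 remainder: {p}
C2 remainder: {}
Union (resolvent): {p}
Resolvent has 1 literal(s).

1


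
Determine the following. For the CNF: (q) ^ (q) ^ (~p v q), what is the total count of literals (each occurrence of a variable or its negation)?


Counting literals in each clause:
Clause 1: 1 literal(s)
Clause 2: 1 literal(s)
Clause 3: 2 literal(s)
Total = 4

4


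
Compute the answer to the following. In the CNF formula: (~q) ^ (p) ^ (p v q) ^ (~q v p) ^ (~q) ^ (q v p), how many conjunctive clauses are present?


A CNF formula is a conjunction of clauses.
Clauses are separated by ^.
Counting the conjuncts: 6 clauses.

6


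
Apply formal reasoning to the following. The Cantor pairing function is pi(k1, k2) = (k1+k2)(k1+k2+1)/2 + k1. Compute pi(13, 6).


k1 + k2 = 19
(k1+k2)(k1+k2+1)/2 = 19 * 20 / 2 = 190
pi = 190 + 13 = 203

203


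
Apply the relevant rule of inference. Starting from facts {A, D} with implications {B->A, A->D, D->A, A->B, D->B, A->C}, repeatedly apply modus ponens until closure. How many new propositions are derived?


Initial facts: {A, D}
Apply modus ponens to closure:
  A and A->B  =>  B
  A and A->C  =>  C
Final known: {A, B, C, D}
New propositions: {B, C}
Count = 2

2


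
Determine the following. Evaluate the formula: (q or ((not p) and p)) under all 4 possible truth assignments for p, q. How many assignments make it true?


Check all 4 assignments:
p=0, q=0: 0
p=0, q=1: 1
p=1, q=0: 0
p=1, q=1: 1
Count of True = 2

2


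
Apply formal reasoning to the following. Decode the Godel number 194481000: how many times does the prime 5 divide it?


Factorize 194481000 by dividing by 5 repeatedly.
Division steps: 5 divides 194481000 exactly 3 time(s).
Exponent of 5 = 3

3


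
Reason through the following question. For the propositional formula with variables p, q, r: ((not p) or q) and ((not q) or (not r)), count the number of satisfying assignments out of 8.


Evaluate all 8 assignments for p, q, r:
p=0, q=0, r=0: 1
p=0, q=0, r=1: 1
p=0, q=1, r=0: 1
p=0, q=1, r=1: 0
p=1, q=0, r=0: 0
p=1, q=0, r=1: 0
p=1, q=1, r=0: 1
p=1, q=1, r=1: 0
Satisfying count = 4

4


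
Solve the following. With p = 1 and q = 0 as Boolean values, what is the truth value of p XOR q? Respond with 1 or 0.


p = 1, q = 0
Operation: p XOR q
Evaluate: 1 XOR 0 = 1

1


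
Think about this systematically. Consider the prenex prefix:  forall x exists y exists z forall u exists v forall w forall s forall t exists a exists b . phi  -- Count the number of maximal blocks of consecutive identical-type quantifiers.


Quantifier-type sequence: A E E A E A A A E E  (A=forall, E=exists)
Group into maximal same-type runs:
  Ax1 | Ex2 | Ax1 | Ex1 | Ax3 | Ex2
Number of blocks = 6

6


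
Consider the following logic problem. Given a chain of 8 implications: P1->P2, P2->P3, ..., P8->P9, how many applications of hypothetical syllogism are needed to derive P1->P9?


With 8 implications in a chain connecting 9 propositions:
P1->P2, P2->P3, ..., P8->P9
Steps needed = (number of implications) - 1 = 8 - 1 = 7

7


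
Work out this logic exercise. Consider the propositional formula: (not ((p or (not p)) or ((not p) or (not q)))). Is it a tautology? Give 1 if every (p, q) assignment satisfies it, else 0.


Check all 4 assignments:
p=0, q=0: 0
p=0, q=1: 0
p=1, q=0: 0
p=1, q=1: 0
Satisfying count = 0/4.
Tautology iff count = 4: no.

0


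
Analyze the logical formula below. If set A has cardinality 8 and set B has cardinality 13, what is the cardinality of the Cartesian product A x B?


The Cartesian product A x B contains all ordered pairs (a, b).
|A x B| = |A| * |B| = 8 * 13 = 104

104


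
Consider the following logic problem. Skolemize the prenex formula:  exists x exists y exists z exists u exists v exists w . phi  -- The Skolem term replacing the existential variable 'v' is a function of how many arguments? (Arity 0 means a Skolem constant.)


Quantifier prefix: exists x exists y exists z exists u exists v exists w
'v' is existentially quantified at position 5.
No universal quantifiers precede it.
Skolem function arity = 0 (a Skolem constant)

0


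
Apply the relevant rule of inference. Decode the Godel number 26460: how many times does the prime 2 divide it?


Factorize 26460 by dividing by 2 repeatedly.
Division steps: 2 divides 26460 exactly 2 time(s).
Exponent of 2 = 2

2


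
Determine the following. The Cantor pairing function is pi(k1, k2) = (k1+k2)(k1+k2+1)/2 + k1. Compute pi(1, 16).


k1 + k2 = 17
(k1+k2)(k1+k2+1)/2 = 17 * 18 / 2 = 153
pi = 153 + 1 = 154

154


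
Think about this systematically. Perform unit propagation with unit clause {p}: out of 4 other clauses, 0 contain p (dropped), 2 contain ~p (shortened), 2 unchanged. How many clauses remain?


Satisfied (removed): 0
Shortened (remain): 2
Unchanged (remain): 2
Remaining = 2 + 2 = 4

4


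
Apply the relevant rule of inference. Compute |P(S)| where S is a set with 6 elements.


The power set of a set with n elements has 2^n elements.
|P(S)| = 2^6 = 64

64


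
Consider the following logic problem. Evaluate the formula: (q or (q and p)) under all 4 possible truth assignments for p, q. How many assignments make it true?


Check all 4 assignments:
p=0, q=0: 0
p=0, q=1: 1
p=1, q=0: 0
p=1, q=1: 1
Count of True = 2

2


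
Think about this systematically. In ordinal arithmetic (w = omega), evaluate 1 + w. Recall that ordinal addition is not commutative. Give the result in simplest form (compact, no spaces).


Compute 1 + w.
Ordinal + is associative but NOT commutative; for finite n>0, n + w = w but w + n stays w+n.
Any finite left addend is absorbed by w on the right: 1 + w = w.
Result = w

w


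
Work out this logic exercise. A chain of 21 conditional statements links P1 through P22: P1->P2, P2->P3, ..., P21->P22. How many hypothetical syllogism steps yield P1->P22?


With 21 implications in a chain connecting 22 propositions:
P1->P2, P2->P3, ..., P21->P22
Steps needed = (number of implications) - 1 = 21 - 1 = 20

20


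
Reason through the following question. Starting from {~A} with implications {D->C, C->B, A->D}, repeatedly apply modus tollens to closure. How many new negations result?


Initial negated facts: {~A}
Apply modus tollens to closure:
  (no implication fires)
Final negated: {~A}
New negations: {(none)}
Count = 0

0


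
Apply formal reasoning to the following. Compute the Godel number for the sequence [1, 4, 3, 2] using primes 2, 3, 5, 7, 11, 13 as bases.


Encode each element as an exponent of the corresponding prime:
  2^1 = 2
  3^4 = 81
  5^3 = 125
  7^2 = 49
Product = 2 * 81 * 125 * 49 = 992250

992250
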